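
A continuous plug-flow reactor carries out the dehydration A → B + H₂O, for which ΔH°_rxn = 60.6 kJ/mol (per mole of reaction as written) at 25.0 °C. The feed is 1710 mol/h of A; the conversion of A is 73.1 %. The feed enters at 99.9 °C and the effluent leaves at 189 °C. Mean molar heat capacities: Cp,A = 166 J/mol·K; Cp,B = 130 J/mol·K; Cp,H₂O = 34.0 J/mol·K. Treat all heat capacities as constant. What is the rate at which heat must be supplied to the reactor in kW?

Extent of reaction ξ = 0.731 × 1710 = 1250 mol/h
Reaction term: ξ·ΔH°_rxn = 1250 × 60.6 = 75751 kJ/h
Sensible, feed 99.9→25 °C: -21261 kJ/h
Outlet flows (mol/h): A 459.99, B 1250, H₂O 1250
Sensible, products 25→189 °C: 46143 kJ/h
Q = ΔH = 100630 kJ/h = 27.953 kW
Heat supplied = 27.953 kW

Q_in = 28.0 kW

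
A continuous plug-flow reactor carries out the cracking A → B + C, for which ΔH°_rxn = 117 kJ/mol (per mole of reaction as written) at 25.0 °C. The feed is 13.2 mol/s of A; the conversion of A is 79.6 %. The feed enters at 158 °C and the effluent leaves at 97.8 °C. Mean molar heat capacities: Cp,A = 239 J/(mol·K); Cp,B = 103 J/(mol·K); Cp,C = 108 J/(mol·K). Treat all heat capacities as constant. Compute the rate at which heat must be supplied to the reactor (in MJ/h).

Extent of reaction ξ = 0.796 × 13.2 = 10.507 mol/s
Reaction term: ξ·ΔH°_rxn = 10.507 × 117 = 1229.3 kJ/s
Sensible, feed 158→25 °C: -419.59 kJ/s
Outlet flows (mol/s): A 2.6928, B 10.507, C 10.507
Sensible, products 25→97.8 °C: 208.25 kJ/s
Q = ΔH = 1018 kJ/s = 1018 kW
Heat supplied = 3664.8 MJ/h

Q_in = 3660 MJ/h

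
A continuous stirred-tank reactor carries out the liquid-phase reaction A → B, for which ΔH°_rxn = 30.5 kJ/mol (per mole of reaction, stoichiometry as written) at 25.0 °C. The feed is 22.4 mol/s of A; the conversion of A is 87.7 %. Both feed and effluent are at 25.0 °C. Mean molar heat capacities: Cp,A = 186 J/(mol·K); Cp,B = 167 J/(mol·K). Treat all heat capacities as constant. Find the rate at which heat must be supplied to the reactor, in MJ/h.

Extent of reaction ξ = 0.877 × 22.4 = 19.645 mol/s
Reaction term: ξ·ΔH°_rxn = 19.645 × 30.5 = 599.17 kJ/s
Q = ΔH = 599.17 kJ/s = 599.17 kW
Heat supplied = 2157 MJ/h

Q_in = 2160 MJ/h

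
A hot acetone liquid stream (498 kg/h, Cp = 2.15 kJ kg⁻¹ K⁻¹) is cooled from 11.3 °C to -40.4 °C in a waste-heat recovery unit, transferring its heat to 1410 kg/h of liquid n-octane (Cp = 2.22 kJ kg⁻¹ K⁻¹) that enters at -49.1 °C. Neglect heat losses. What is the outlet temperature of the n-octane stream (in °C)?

Heat released by hot stream: Q = 498 × 2.15 × (11.3 − -40.4) = 55355 kJ/h
Energy balance on cold side (adiabatic exchanger): Q = ṁ_c·Cp_c·(T_c,out − T_c,in)
T_c,out = -49.1 + 55355/(1410 × 2.22) = -31.416 °C

T_c,out = -31.4 °C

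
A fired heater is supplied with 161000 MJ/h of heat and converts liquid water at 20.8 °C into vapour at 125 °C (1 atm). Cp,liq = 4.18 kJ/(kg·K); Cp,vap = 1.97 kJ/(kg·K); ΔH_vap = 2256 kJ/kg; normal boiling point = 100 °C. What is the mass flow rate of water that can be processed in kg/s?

Δh = 4.18×(100−20.8) + 2256 + 1.97×(125−100) = 2636.3 kJ/kg
Q = 161000 MJ/h = 44722 kJ/s = 44722 kJ/s
ṁ = Q/Δh = 44722 / 2636.3 = 16.964 kg/s

ṁ = 17.0 kg/s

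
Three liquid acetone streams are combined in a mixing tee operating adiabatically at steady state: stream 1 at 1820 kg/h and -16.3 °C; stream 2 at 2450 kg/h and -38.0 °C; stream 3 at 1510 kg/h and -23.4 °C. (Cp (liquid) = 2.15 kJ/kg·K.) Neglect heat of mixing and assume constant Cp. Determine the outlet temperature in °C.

T_out = -27.4 °C

Adiabatic, steady state ⇒ Σ ṁᵢCp,ᵢ(T_out − Tᵢ) = 0
T_out = Σ ṁᵢCp,ᵢTᵢ / Σ ṁᵢCp,ᵢ
      = -339920 / 12427 = -27.353 °C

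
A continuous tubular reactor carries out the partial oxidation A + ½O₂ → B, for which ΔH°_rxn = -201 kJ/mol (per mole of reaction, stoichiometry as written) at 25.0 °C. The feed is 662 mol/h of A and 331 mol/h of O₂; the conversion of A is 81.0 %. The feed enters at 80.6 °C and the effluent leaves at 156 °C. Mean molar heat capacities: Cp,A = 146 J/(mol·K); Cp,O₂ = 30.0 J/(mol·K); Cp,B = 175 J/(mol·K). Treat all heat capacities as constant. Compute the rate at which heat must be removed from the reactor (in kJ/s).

Q_out = 27.4 kJ/s

Extent of reaction ξ = 0.810 × 662 = 536.22 mol/h
Reaction term: ξ·ΔH°_rxn = 536.22 × -201 = -107780 kJ/h
Sensible, feed 80.6→25 °C: -5926 kJ/h
Outlet flows (mol/h): A 125.78, O₂ 62.89, B 536.22
Sensible, products 25→156 °C: 14946 kJ/h
Q = ΔH = -98761 kJ/h = -27.433 kW
Heat removed = 27.433 kJ/s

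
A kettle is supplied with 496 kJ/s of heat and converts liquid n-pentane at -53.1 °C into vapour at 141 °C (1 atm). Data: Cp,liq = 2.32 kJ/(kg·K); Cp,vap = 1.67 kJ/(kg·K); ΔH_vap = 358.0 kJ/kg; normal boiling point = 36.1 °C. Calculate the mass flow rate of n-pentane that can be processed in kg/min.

ṁ = 40.2 kg/min

Δh = 2.32×(36.1−-53.1) + 358.0 + 1.67×(141−36.1) = 740.13 kJ/kg
Q = 496 kJ/s = 496 kJ/s = 29760 kJ/min
ṁ = Q/Δh = 29760 / 740.13 = 40.209 kg/min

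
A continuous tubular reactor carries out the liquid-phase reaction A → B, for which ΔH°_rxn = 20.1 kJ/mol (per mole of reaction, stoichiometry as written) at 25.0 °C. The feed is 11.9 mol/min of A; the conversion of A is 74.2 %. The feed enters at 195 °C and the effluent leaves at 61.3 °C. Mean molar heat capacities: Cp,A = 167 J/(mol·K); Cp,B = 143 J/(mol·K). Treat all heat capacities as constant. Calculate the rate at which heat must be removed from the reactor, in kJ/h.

Extent of reaction ξ = 0.742 × 11.9 = 8.8298 mol/min
Reaction term: ξ·ΔH°_rxn = 8.8298 × 20.1 = 177.48 kJ/min
Sensible, feed 195→25 °C: -337.84 kJ/min
Outlet flows (mol/min): A 3.0702, B 8.8298
Sensible, products 25→61.3 °C: 64.446 kJ/min
Q = ΔH = -95.916 kJ/min = -1.5986 kW
Heat removed = 5754.9 kJ/h

Q_out = 5750 kJ/h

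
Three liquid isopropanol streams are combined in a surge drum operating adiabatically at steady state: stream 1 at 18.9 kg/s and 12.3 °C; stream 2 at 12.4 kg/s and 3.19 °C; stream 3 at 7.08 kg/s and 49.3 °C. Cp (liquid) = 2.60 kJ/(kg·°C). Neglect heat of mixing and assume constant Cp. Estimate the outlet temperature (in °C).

T_out = 16.2 °C

Adiabatic, steady state ⇒ Σ ṁᵢCp,ᵢ(T_out − Tᵢ) = 0
Σ ṁᵢCp,ᵢTᵢ = 18.9×2.60×12.3 + 12.4×2.60×3.19 + 7.08×2.60×49.3 = 1614.8
Σ ṁᵢCp,ᵢ = 18.9×2.60 + 12.4×2.60 + 7.08×2.60 = 99.788
T_out = 1614.8 / 99.788 = 16.182 °C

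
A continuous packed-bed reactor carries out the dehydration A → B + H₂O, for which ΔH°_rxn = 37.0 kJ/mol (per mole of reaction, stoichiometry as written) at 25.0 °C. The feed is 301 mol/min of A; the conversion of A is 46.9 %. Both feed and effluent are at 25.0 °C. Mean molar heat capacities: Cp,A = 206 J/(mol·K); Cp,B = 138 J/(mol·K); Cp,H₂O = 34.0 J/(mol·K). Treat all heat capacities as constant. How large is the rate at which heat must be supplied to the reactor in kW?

Q_in = 87.1 kW

Extent of reaction ξ = 0.469 × 301 = 141.17 mol/min
Reaction term: ξ·ΔH°_rxn = 141.17 × 37.0 = 5223.3 kJ/min
Q = ΔH = 5223.3 kJ/min = 87.054 kW
Heat supplied = 87.054 kW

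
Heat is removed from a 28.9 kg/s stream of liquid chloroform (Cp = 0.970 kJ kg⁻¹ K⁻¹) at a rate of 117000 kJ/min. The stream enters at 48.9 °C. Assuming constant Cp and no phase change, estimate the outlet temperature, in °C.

Q = 117000 kJ/min = 1950 kJ/s
ΔT = Q/(ṁ·Cp) = 1950/(28.9×0.970) = 69.561 K
T_out = 48.9 − 69.561 = -20.661 °C

T_out = -20.7 °C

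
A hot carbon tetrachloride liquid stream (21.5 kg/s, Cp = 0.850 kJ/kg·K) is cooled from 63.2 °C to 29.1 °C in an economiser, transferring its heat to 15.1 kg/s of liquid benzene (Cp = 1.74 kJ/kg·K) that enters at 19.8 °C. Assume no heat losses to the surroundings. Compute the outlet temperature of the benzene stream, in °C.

T_c,out = 43.5 °C

Heat released by hot stream: Q = 21.5 × 0.850 × (63.2 − 29.1) = 623.18 kJ/s
Energy balance on cold side (adiabatic exchanger): Q = ṁ_c·Cp_c·(T_c,out − T_c,in)
T_c,out = 19.8 + 623.18/(15.1 × 1.74) = 43.518 °C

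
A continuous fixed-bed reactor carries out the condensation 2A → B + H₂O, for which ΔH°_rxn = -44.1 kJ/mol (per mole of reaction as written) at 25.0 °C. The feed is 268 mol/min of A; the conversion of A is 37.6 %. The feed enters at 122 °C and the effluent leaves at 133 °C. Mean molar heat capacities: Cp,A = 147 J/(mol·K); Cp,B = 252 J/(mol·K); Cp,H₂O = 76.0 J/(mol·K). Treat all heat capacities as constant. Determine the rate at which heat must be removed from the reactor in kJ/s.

Extent of reaction ξ = 0.376 × 268 / 2 = 50.384 mol/min
Reaction term: ξ·ΔH°_rxn = 50.384 × -44.1 = -2221.9 kJ/min
Sensible, feed 122→25 °C: -3821.4 kJ/min
Outlet flows (mol/min): A 167.23, B 50.384, H₂O 50.384
Sensible, products 25→133 °C: 4439.8 kJ/min
Q = ΔH = -1603.6 kJ/min = -26.726 kW
Heat removed = 26.726 kJ/s

Q_out = 26.7 kJ/s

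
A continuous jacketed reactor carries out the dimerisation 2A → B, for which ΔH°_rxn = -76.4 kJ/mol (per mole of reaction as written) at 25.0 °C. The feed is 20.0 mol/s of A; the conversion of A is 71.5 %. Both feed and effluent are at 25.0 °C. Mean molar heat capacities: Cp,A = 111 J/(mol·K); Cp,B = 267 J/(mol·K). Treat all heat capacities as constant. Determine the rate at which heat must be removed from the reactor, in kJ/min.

Q_out = 32800 kJ/min

Extent of reaction ξ = 0.715 × 20.0 / 2 = 7.15 mol/s
Reaction term: ξ·ΔH°_rxn = 7.15 × -76.4 = -546.26 kJ/s
Q = ΔH = -546.26 kJ/s = -546.26 kW
Heat removed = 32776 kJ/min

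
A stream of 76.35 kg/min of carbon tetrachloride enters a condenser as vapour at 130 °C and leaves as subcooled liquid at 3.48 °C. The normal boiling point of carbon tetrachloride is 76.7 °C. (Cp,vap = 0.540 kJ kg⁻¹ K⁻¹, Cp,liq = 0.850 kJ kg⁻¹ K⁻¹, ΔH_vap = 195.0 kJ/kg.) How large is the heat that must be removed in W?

vapour 130→76.7 °C: -28.782 kJ/kg
condensation at 76.7 °C: -195 kJ/kg
liquid 76.7→3.48 °C: -62.237 kJ/kg
Δh = -28.782 + -195 + -62.237 = -286.02 kJ/kg
Q = ṁ·Δh = 76.35 kg/min × -286.02 kJ/kg = -21838 kJ/min
|Q| = 363.96 kW = 363960 W

Q_c = 364000 W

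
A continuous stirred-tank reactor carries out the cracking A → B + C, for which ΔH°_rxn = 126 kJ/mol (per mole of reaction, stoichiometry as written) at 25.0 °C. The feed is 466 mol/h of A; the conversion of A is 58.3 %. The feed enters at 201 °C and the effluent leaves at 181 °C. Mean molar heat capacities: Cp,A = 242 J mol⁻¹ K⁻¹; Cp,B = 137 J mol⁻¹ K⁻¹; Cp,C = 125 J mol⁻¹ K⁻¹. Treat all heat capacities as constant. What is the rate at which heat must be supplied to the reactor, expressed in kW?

Q_in = 9.12 kW

Extent of reaction ξ = 0.583 × 466 = 271.68 mol/h
Reaction term: ξ·ΔH°_rxn = 271.68 × 126 = 34231 kJ/h
Sensible, feed 201→25 °C: -19848 kJ/h
Outlet flows (mol/h): A 194.32, B 271.68, C 271.68
Sensible, products 25→181 °C: 18440 kJ/h
Q = ΔH = 32824 kJ/h = 9.1177 kW
Heat supplied = 9.1177 kW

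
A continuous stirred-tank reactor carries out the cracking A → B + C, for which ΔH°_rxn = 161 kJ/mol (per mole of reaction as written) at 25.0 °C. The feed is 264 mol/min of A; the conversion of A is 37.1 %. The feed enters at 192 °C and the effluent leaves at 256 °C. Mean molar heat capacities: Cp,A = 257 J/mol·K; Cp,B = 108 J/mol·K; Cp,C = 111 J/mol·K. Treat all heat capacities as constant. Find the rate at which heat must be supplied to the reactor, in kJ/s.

Q_in = 321 kJ/s

Extent of reaction ξ = 0.371 × 264 = 97.944 mol/min
Reaction term: ξ·ΔH°_rxn = 97.944 × 161 = 15769 kJ/min
Sensible, feed 192→25 °C: -11331 kJ/min
Outlet flows (mol/min): A 166.06, B 97.944, C 97.944
Sensible, products 25→256 °C: 14813 kJ/min
Q = ΔH = 19252 kJ/min = 320.86 kW
Heat supplied = 320.86 kJ/s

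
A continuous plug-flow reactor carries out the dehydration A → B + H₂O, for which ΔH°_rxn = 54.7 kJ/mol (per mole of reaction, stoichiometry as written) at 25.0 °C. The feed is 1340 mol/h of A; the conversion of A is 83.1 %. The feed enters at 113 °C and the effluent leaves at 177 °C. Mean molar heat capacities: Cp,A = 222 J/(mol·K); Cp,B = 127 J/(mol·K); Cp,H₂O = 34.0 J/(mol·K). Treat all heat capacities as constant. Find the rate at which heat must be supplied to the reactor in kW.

Q_in = 19.3 kW

Extent of reaction ξ = 0.831 × 1340 = 1113.5 mol/h
Reaction term: ξ·ΔH°_rxn = 1113.5 × 54.7 = 60911 kJ/h
Sensible, feed 113→25 °C: -26178 kJ/h
Outlet flows (mol/h): A 226.46, B 1113.5, H₂O 1113.5
Sensible, products 25→177 °C: 34892 kJ/h
Q = ΔH = 69625 kJ/h = 19.34 kW
Heat supplied = 19.34 kW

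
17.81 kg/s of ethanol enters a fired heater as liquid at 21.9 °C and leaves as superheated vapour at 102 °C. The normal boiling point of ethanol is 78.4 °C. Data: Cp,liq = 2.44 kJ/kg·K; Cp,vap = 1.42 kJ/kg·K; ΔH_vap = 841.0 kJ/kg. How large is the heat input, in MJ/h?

liquid 21.9→78.4 °C: 137.86 kJ/kg
vaporisation at 78.4 °C: 841 kJ/kg
vapour 78.4→102 °C: 33.512 kJ/kg
Δh = 137.86 + 841 + 33.512 = 1012.4 kJ/kg
Q = ṁ·Δh = 17.81 kg/s × 1012.4 kJ/kg = 18030 kJ/s
|Q| = 18030 kW = 64909 MJ/h

Q = 64900 MJ/h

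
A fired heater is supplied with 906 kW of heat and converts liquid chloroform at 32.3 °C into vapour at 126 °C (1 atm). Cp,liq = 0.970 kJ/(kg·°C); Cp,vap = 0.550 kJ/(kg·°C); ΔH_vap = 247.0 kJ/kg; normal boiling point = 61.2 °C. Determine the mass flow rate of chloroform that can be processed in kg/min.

ṁ = 175 kg/min

Δh = 0.970×(61.2−32.3) + 247.0 + 0.550×(126−61.2) = 310.67 kJ/kg
Q = 906 kW = 906 kJ/s = 54360 kJ/min
ṁ = Q/Δh = 54360 / 310.67 = 174.97 kg/min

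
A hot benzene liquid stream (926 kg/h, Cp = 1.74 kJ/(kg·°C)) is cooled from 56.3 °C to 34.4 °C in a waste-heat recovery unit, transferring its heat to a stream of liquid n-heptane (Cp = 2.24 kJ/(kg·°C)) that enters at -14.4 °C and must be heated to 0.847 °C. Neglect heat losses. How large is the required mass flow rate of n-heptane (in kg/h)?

ṁ_c = 1030 kg/h

Heat released by hot stream: Q = 926 × 1.74 × (56.3 − 34.4) = 35286 kJ/h
Energy balance on cold side (adiabatic exchanger): Q = ṁ_c·Cp_c·(T_c,out − T_c,in)
ṁ_c = 35286 / [2.24 × (0.847 − -14.4)] = 1033.2 kg/h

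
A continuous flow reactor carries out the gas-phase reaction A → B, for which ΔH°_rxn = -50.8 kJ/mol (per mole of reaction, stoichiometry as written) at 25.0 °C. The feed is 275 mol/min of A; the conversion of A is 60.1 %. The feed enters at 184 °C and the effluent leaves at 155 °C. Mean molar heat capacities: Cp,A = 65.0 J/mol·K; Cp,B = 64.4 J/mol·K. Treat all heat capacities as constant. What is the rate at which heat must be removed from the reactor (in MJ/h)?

Extent of reaction ξ = 0.601 × 275 = 165.28 mol/min
Reaction term: ξ·ΔH°_rxn = 165.28 × -50.8 = -8396 kJ/min
Sensible, feed 184→25 °C: -2842.1 kJ/min
Outlet flows (mol/min): A 109.72, B 165.28
Sensible, products 25→155 °C: 2310.9 kJ/min
Q = ΔH = -8927.2 kJ/min = -148.79 kW
Heat removed = 535.63 MJ/h

Q_out = 536 MJ/h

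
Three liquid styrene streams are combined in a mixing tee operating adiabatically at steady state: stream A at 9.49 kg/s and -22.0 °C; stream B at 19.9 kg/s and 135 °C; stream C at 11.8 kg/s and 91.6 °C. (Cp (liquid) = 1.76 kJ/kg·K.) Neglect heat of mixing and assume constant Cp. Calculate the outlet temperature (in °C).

T_out = 86.4 °C

No heat crosses the boundary, so H_out = H_in.
Σ ṁᵢCp,ᵢTᵢ = 9.49×1.76×-22.0 + 19.9×1.76×135 + 11.8×1.76×91.6 = 6263.1
Σ ṁᵢCp,ᵢ = 9.49×1.76 + 19.9×1.76 + 11.8×1.76 = 72.494
T_out = 6263.1 / 72.494 = 86.395 °C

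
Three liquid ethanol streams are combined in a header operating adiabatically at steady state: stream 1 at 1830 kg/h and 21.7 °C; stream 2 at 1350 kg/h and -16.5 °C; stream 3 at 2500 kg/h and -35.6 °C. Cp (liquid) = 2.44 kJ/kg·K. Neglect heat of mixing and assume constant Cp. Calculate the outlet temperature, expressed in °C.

T_out = -12.6 °C

No heat crosses the boundary, so H_out = H_in.
T_out = Σ ṁᵢCp,ᵢTᵢ / Σ ṁᵢCp,ᵢ
      = -174620 / 13859 = -12.599 °C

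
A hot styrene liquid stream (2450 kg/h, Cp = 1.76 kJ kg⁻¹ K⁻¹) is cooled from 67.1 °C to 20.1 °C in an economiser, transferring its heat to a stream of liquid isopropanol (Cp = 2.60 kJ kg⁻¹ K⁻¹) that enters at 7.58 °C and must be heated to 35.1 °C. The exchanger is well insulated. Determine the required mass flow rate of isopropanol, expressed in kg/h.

Heat released by hot stream: Q = 2450 × 1.76 × (67.1 − 20.1) = 202660 kJ/h
Energy balance on cold side (adiabatic exchanger): Q = ṁ_c·Cp_c·(T_c,out − T_c,in)
ṁ_c = 202660 / [2.60 × (35.1 − 7.58)] = 2832.4 kg/h

ṁ_c = 2830 kg/h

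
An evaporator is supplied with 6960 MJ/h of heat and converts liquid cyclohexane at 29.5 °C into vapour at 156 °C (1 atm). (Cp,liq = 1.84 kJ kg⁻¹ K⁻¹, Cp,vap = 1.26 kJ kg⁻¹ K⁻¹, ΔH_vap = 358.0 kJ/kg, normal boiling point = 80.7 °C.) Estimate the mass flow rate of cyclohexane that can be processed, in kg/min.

ṁ = 212 kg/min

Δh = 1.84×(80.7−29.5) + 358.0 + 1.26×(156−80.7) = 547.09 kJ/kg
Q = 6960 MJ/h = 1933.3 kJ/s = 116000 kJ/min
ṁ = Q/Δh = 116000 / 547.09 = 212.03 kg/min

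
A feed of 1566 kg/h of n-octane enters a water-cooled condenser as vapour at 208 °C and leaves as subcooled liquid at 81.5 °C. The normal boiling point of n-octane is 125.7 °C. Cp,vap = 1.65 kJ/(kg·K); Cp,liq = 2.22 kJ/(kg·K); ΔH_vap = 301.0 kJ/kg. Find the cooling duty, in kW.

vapour 208→125.7 °C: -135.79 kJ/kg
condensation at 125.7 °C: -301 kJ/kg
liquid 125.7→81.5 °C: -98.124 kJ/kg
Δh = -135.79 + -301 + -98.124 = -534.92 kJ/kg
Q = ṁ·Δh = 1566 kg/h × -534.92 kJ/kg = -837680 kJ/h
|Q| = 232.69 kW

Q_c = 233 kW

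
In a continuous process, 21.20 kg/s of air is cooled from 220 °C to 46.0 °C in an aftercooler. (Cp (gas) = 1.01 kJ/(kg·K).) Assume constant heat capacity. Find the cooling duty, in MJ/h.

Q = ṁ·Cp·ΔT = 21.20 × 1.01 × (46.0 − 220) = -3725.7 kJ/s
Cooling duty = 13412 MJ/h

Q_c = 13400 MJ/h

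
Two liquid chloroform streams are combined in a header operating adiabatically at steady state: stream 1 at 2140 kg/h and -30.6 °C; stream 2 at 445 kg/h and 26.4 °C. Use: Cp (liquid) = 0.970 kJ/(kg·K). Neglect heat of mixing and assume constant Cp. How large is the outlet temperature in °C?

No heat crosses the boundary, so H_out = H_in.
T_out = Σ ṁᵢCp,ᵢTᵢ / Σ ṁᵢCp,ᵢ
      = -52124 / 2507.4 = -20.788 °C

T_out = -20.8 °C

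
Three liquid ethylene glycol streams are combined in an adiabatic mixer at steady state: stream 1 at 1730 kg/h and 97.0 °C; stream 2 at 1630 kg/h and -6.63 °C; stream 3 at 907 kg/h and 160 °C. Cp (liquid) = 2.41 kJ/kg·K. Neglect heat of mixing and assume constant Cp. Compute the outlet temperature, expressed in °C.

T_out = 70.8 °C

Energy balance with Q = 0: Σ ṁᵢCp,ᵢ(T_out − Tᵢ) = 0
Σ ṁᵢCp,ᵢTᵢ = 1730×2.41×97.0 + 1630×2.41×-6.63 + 907×2.41×160 = 728120
Σ ṁᵢCp,ᵢ = 1730×2.41 + 1630×2.41 + 907×2.41 = 10283
T_out = 728120 / 10283 = 70.805 °C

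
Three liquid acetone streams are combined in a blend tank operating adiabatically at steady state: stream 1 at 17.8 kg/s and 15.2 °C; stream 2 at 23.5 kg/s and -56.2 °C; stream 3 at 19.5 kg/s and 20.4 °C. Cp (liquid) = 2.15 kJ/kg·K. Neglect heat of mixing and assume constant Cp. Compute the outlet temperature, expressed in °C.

T_out = -10.7 °C

Adiabatic, steady state ⇒ Σ ṁᵢCp,ᵢ(T_out − Tᵢ) = 0
Σ ṁᵢCp,ᵢTᵢ = 17.8×2.15×15.2 + 23.5×2.15×-56.2 + 19.5×2.15×20.4 = -1402.5
Σ ṁᵢCp,ᵢ = 17.8×2.15 + 23.5×2.15 + 19.5×2.15 = 130.72
T_out = -1402.5 / 130.72 = -10.729 °C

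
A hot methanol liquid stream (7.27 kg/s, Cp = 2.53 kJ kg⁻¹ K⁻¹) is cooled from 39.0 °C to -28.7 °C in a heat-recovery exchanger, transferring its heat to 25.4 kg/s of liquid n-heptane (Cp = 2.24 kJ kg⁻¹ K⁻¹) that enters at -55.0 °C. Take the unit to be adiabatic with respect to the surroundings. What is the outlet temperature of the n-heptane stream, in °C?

T_c,out = -33.1 °C

Heat released by hot stream: Q = 7.27 × 2.53 × (39.0 − -28.7) = 1245.2 kJ/s
Energy balance on cold side (adiabatic exchanger): Q = ṁ_c·Cp_c·(T_c,out − T_c,in)
T_c,out = -55.0 + 1245.2/(25.4 × 2.24) = -33.114 °C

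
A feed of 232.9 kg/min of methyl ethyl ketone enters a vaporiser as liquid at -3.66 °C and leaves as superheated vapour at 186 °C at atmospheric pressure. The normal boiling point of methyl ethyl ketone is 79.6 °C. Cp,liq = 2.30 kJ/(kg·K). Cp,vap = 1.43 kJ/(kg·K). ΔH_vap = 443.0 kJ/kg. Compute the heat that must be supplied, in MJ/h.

Q = 11000 MJ/h

liquid -3.66→79.6 °C: 191.5 kJ/kg
vaporisation at 79.6 °C: 443 kJ/kg
vapour 79.6→186 °C: 152.15 kJ/kg
Δh = 191.5 + 443 + 152.15 = 786.65 kJ/kg
Q = ṁ·Δh = 232.9 kg/min × 786.65 kJ/kg = 183210 kJ/min
|Q| = 3053.5 kW = 10993 MJ/h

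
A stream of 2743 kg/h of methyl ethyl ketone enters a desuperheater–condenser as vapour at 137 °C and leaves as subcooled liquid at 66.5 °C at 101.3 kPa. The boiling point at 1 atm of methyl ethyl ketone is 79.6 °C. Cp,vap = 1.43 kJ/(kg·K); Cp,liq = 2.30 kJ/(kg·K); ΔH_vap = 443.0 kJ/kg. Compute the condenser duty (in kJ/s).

vapour 137→79.6 °C: -82.082 kJ/kg
condensation at 79.6 °C: -443 kJ/kg
liquid 79.6→66.5 °C: -30.13 kJ/kg
Δh = -82.082 + -443 + -30.13 = -555.21 kJ/kg
Q = ṁ·Δh = 2743 kg/h × -555.21 kJ/kg = -1.5229e+06 kJ/h
|Q| = 423.04 kW

Q_c = 423 kJ/s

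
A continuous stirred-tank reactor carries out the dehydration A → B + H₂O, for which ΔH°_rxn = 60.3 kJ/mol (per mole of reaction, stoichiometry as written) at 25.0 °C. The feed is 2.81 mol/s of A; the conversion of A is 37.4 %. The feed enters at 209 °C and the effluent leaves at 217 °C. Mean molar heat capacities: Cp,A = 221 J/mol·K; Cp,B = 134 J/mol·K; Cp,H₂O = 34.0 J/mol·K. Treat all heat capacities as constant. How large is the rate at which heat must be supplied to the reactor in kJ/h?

Extent of reaction ξ = 0.374 × 2.81 = 1.0509 mol/s
Reaction term: ξ·ΔH°_rxn = 1.0509 × 60.3 = 63.372 kJ/s
Sensible, feed 209→25 °C: -114.27 kJ/s
Outlet flows (mol/s): A 1.7591, B 1.0509, H₂O 1.0509
Sensible, products 25→217 °C: 108.54 kJ/s
Q = ΔH = 57.645 kJ/s = 57.645 kW
Heat supplied = 207520 kJ/h

Q_in = 208000 kJ/h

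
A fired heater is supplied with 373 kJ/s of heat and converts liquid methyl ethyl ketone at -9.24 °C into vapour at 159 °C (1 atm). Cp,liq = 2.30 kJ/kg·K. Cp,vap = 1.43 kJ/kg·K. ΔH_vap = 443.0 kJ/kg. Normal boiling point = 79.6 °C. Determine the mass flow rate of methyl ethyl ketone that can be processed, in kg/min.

Δh = 2.30×(79.6−-9.24) + 443.0 + 1.43×(159−79.6) = 760.87 kJ/kg
Q = 373 kJ/s = 373 kJ/s = 22380 kJ/min
ṁ = Q/Δh = 22380 / 760.87 = 29.414 kg/min

ṁ = 29.4 kg/min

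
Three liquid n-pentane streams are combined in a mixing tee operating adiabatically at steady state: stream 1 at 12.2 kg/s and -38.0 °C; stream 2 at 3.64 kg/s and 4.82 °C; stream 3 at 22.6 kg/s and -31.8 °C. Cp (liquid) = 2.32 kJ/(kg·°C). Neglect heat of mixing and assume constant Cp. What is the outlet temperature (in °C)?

T_out = -30.3 °C

Adiabatic, steady state ⇒ Σ ṁᵢCp,ᵢ(T_out − Tᵢ) = 0
T_out = Σ ṁᵢCp,ᵢTᵢ / Σ ṁᵢCp,ᵢ
      = -2702.2 / 89.181 = -30.3 °C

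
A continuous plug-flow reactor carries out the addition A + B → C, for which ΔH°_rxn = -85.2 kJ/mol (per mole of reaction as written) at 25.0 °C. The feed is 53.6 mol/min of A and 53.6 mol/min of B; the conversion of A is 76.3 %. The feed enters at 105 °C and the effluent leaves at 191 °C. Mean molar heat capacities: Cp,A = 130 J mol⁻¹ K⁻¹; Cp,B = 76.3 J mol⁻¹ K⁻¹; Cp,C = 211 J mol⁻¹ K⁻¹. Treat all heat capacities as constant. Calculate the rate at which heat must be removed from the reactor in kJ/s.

Q_out = 41.7 kJ/s

Extent of reaction ξ = 0.763 × 53.6 = 40.897 mol/min
Reaction term: ξ·ΔH°_rxn = 40.897 × -85.2 = -3484.4 kJ/min
Sensible, feed 105→25 °C: -884.61 kJ/min
Outlet flows (mol/min): A 12.703, B 12.703, C 40.897
Sensible, products 25→191 °C: 1867.5 kJ/min
Q = ΔH = -2501.5 kJ/min = -41.692 kW
Heat removed = 41.692 kJ/s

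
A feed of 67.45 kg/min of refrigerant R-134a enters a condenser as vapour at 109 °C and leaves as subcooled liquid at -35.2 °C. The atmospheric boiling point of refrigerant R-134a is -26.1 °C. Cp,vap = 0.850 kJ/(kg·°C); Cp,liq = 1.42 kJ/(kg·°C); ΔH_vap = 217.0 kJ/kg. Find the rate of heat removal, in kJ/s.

Q_c = 388 kJ/s

vapour 109→-26.1 °C: -114.83 kJ/kg
condensation at -26.1 °C: -217 kJ/kg
liquid -26.1→-35.2 °C: -12.922 kJ/kg
Δh = -114.83 + -217 + -12.922 = -344.76 kJ/kg
Q = ṁ·Δh = 67.45 kg/min × -344.76 kJ/kg = -23254 kJ/min
|Q| = 387.56 kW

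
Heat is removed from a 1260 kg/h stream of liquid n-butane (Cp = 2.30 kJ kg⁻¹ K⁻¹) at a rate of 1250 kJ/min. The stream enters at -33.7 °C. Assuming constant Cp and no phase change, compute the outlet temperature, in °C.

Q = 1250 kJ/min = 75000 kJ/h
ΔT = Q/(ṁ·Cp) = 75000/(1260×2.30) = 25.88 K
T_out = -33.7 − 25.88 = -59.58 °C

T_out = -59.6 °C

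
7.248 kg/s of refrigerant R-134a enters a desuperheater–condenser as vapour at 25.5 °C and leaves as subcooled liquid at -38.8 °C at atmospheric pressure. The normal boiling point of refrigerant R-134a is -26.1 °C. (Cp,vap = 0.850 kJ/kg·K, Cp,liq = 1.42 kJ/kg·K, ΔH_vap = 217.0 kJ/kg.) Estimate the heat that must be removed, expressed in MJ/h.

Q_c = 7280 MJ/h

vapour 25.5→-26.1 °C: -43.86 kJ/kg
condensation at -26.1 °C: -217 kJ/kg
liquid -26.1→-38.8 °C: -18.034 kJ/kg
Δh = -43.86 + -217 + -18.034 = -278.89 kJ/kg
Q = ṁ·Δh = 7.248 kg/s × -278.89 kJ/kg = -2021.4 kJ/s
|Q| = 2021.4 kW = 7277.1 MJ/h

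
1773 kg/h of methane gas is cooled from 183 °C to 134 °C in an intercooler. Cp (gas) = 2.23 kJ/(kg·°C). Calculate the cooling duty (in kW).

Q_c = 53.8 kW

Q = ṁ·Cp·ΔT = 1773 × 2.23 × (134 − 183) = -193740 kJ/h
Converting: 193740 / 3600 s = 53.815 kW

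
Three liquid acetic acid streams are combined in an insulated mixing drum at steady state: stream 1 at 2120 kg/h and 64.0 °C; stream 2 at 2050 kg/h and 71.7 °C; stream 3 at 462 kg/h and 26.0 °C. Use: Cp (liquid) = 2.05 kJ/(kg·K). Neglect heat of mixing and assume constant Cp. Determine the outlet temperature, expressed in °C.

Energy balance with Q = 0: Σ ṁᵢCp,ᵢ(T_out − Tᵢ) = 0
T_out = Σ ṁᵢCp,ᵢTᵢ / Σ ṁᵢCp,ᵢ
      = 604090 / 9495.6 = 63.618 °C

T_out = 63.6 °C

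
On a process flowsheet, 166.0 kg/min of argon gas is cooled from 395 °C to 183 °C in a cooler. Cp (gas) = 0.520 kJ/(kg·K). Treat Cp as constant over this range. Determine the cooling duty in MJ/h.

Q_c = 1100 MJ/h

Q = ṁ·Cp·ΔT = 166.0 × 0.520 × (183 − 395) = -18300 kJ/min
Converting: 18300 / 60 s = 305 kW
Cooling duty = 1098 MJ/h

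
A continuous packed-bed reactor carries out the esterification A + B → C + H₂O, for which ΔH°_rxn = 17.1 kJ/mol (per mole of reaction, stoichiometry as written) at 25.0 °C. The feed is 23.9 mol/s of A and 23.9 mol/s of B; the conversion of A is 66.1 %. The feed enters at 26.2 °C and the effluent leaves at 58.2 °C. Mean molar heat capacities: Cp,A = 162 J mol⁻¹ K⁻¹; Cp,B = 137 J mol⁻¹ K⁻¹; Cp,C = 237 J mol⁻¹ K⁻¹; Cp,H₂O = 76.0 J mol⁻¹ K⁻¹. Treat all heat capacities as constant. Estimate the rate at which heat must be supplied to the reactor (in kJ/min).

Extent of reaction ξ = 0.661 × 23.9 = 15.798 mol/s
Reaction term: ξ·ΔH°_rxn = 15.798 × 17.1 = 270.14 kJ/s
Sensible, feed 26.2→25 °C: -8.5753 kJ/s
Outlet flows (mol/s): A 8.1021, B 8.1021, C 15.798, H₂O 15.798
Sensible, products 25→58.2 °C: 244.59 kJ/s
Q = ΔH = 506.16 kJ/s = 506.16 kW
Heat supplied = 30370 kJ/min

Q_in = 30400 kJ/min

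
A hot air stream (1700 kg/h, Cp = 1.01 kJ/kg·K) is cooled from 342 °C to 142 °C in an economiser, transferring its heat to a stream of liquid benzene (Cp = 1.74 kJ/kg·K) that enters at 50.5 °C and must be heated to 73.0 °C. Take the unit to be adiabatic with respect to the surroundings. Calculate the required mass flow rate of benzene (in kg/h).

Heat released by hot stream: Q = 1700 × 1.01 × (342 − 142) = 343400 kJ/h
Energy balance on cold side (adiabatic exchanger): Q = ṁ_c·Cp_c·(T_c,out − T_c,in)
ṁ_c = 343400 / [1.74 × (73.0 − 50.5)] = 8771.4 kg/h

ṁ_c = 8770 kg/h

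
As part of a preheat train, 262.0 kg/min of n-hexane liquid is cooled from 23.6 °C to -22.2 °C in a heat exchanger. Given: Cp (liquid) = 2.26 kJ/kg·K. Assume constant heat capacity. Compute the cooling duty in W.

Q = ṁ·Cp·ΔT = 262.0 × 2.26 × (-22.2 − 23.6) = -27119 kJ/min
Converting: 27119 / 60 s = 451.98 kW
Cooling duty = 451980 W

Q_c = 452000 W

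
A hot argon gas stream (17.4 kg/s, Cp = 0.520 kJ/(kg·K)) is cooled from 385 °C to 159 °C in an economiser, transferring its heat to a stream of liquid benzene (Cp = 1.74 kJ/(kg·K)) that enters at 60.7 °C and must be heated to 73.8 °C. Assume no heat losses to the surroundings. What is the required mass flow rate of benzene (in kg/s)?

Heat released by hot stream: Q = 17.4 × 0.520 × (385 − 159) = 2044.8 kJ/s
Energy balance on cold side (adiabatic exchanger): Q = ṁ_c·Cp_c·(T_c,out − T_c,in)
ṁ_c = 2044.8 / [1.74 × (73.8 − 60.7)] = 89.71 kg/s

ṁ_c = 89.7 kg/s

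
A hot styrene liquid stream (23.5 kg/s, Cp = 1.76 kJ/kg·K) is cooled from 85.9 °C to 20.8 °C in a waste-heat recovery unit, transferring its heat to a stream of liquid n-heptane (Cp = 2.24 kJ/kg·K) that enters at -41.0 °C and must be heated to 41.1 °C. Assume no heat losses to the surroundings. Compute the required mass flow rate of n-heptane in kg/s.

ṁ_c = 14.6 kg/s

Heat released by hot stream: Q = 23.5 × 1.76 × (85.9 − 20.8) = 2692.5 kJ/s
Energy balance on cold side (adiabatic exchanger): Q = ṁ_c·Cp_c·(T_c,out − T_c,in)
ṁ_c = 2692.5 / [2.24 × (41.1 − -41.0)] = 14.641 kg/s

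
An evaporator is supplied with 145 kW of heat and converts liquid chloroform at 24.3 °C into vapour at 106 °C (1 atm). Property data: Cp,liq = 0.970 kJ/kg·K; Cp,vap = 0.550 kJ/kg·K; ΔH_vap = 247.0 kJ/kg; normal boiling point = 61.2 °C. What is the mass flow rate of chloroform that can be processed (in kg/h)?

ṁ = 1700 kg/h

Δh = 0.970×(61.2−24.3) + 247.0 + 0.550×(106−61.2) = 307.43 kJ/kg
Q = 145 kW = 145 kJ/s = 522000 kJ/h
ṁ = Q/Δh = 522000 / 307.43 = 1697.9 kg/h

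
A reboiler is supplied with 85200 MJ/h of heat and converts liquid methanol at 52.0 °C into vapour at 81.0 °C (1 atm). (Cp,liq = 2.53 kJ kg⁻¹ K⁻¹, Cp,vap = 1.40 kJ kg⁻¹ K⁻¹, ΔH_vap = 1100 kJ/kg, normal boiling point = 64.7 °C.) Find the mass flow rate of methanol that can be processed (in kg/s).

ṁ = 20.5 kg/s

Δh = 2.53×(64.7−52.0) + 1100 + 1.40×(81.0−64.7) = 1155 kJ/kg
Q = 85200 MJ/h = 23667 kJ/s = 23667 kJ/s
ṁ = Q/Δh = 23667 / 1155 = 20.491 kg/s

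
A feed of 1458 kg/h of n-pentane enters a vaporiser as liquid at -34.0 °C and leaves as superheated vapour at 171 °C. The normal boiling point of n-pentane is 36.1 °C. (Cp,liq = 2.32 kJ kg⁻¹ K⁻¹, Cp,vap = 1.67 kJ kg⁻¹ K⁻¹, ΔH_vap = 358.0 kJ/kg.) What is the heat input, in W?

Q = 302000 W

liquid -34.0→36.1 °C: 162.63 kJ/kg
vaporisation at 36.1 °C: 358 kJ/kg
vapour 36.1→171 °C: 225.28 kJ/kg
Δh = 162.63 + 358 + 225.28 = 745.91 kJ/kg
Q = ṁ·Δh = 1458 kg/h × 745.91 kJ/kg = 1.0875e+06 kJ/h
|Q| = 302.1 kW = 302100 W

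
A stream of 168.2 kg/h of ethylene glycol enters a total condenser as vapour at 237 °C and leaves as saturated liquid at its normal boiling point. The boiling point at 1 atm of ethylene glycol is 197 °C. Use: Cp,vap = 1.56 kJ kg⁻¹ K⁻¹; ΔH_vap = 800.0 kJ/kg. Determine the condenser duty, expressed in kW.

Q_c = 40.3 kW

vapour 237→197 °C: -62.4 kJ/kg
condensation at 197 °C: -800 kJ/kg
Δh = -62.4 + -800 = -862.4 kJ/kg
Q = ṁ·Δh = 168.2 kg/h × -862.4 kJ/kg = -145060 kJ/h
|Q| = 40.293 kW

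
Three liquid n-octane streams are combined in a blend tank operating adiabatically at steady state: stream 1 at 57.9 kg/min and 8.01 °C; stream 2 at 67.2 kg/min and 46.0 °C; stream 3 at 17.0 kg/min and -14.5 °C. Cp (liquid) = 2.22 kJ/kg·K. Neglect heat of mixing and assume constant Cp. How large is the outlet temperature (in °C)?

T_out = 23.3 °C

No heat crosses the boundary, so H_out = H_in.
Σ ṁᵢCp,ᵢTᵢ = 57.9×2.22×8.01 + 67.2×2.22×46.0 + 17.0×2.22×-14.5 = 7344.8
Σ ṁᵢCp,ᵢ = 57.9×2.22 + 67.2×2.22 + 17.0×2.22 = 315.46
T_out = 7344.8 / 315.46 = 23.283 °C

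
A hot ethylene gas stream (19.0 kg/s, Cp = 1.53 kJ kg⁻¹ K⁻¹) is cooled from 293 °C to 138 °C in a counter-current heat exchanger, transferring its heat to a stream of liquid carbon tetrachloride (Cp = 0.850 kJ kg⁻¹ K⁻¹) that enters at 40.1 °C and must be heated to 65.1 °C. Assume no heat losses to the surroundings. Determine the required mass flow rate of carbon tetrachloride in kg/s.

ṁ_c = 212 kg/s

Heat released by hot stream: Q = 19.0 × 1.53 × (293 − 138) = 4505.9 kJ/s
Energy balance on cold side (adiabatic exchanger): Q = ṁ_c·Cp_c·(T_c,out − T_c,in)
ṁ_c = 4505.9 / [0.850 × (65.1 − 40.1)] = 212.04 kg/s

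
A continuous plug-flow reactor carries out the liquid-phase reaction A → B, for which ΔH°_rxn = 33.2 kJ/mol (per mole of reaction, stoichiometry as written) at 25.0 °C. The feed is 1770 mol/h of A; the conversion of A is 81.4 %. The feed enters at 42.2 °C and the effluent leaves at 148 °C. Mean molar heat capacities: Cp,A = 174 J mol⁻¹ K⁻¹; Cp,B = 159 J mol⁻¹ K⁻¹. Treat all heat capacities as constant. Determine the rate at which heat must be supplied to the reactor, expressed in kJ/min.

Q_in = 1300 kJ/min

Extent of reaction ξ = 0.814 × 1770 = 1440.8 mol/h
Reaction term: ξ·ΔH°_rxn = 1440.8 × 33.2 = 47834 kJ/h
Sensible, feed 42.2→25 °C: -5297.3 kJ/h
Outlet flows (mol/h): A 329.22, B 1440.8
Sensible, products 25→148 °C: 35223 kJ/h
Q = ΔH = 77760 kJ/h = 21.6 kW
Heat supplied = 1296 kJ/min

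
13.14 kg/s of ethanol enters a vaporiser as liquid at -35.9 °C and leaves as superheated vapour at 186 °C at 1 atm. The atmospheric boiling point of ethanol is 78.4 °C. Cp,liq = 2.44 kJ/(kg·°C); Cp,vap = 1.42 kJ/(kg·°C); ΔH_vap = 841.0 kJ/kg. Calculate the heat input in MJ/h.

Q = 60200 MJ/h

liquid -35.9→78.4 °C: 278.89 kJ/kg
vaporisation at 78.4 °C: 841 kJ/kg
vapour 78.4→186 °C: 152.79 kJ/kg
Δh = 278.89 + 841 + 152.79 = 1272.7 kJ/kg
Q = ṁ·Δh = 13.14 kg/s × 1272.7 kJ/kg = 16723 kJ/s
|Q| = 16723 kW = 60203 MJ/h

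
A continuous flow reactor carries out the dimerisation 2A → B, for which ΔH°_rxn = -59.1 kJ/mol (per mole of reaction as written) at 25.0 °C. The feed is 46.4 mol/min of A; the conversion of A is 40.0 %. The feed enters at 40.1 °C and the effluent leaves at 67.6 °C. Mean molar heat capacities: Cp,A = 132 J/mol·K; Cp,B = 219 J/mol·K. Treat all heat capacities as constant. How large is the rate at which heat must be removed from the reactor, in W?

Q_out = 6630 W

Extent of reaction ξ = 0.400 × 46.4 / 2 = 9.28 mol/min
Reaction term: ξ·ΔH°_rxn = 9.28 × -59.1 = -548.45 kJ/min
Sensible, feed 40.1→25 °C: -92.484 kJ/min
Outlet flows (mol/min): A 27.84, B 9.28
Sensible, products 25→67.6 °C: 243.13 kJ/min
Q = ΔH = -397.81 kJ/min = -6.6301 kW
Heat removed = 6630.1 W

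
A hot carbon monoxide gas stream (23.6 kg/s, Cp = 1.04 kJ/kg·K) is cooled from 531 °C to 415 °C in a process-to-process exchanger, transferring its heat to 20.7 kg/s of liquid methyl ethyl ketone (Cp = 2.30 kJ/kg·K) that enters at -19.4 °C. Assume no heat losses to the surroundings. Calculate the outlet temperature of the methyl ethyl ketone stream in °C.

T_c,out = 40.4 °C

Heat released by hot stream: Q = 23.6 × 1.04 × (531 − 415) = 2847.1 kJ/s
Energy balance on cold side (adiabatic exchanger): Q = ṁ_c·Cp_c·(T_c,out − T_c,in)
T_c,out = -19.4 + 2847.1/(20.7 × 2.30) = 40.401 °C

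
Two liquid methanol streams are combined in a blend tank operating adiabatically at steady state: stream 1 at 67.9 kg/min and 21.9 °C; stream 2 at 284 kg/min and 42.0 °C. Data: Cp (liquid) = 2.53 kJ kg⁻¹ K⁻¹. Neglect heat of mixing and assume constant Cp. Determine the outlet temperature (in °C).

No heat crosses the boundary, so H_out = H_in.
T_out = Σ ṁᵢCp,ᵢTᵢ / Σ ṁᵢCp,ᵢ
      = 33940 / 890.31 = 38.122 °C

T_out = 38.1 °C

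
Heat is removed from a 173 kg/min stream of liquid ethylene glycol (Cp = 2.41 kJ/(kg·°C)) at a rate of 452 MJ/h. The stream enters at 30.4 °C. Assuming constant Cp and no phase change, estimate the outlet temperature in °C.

Q = 452 MJ/h = 7533.3 kJ/min
ΔT = Q/(ṁ·Cp) = 7533.3/(173×2.41) = 18.069 K
T_out = 30.4 − 18.069 = 12.331 °C

T_out = 12.3 °C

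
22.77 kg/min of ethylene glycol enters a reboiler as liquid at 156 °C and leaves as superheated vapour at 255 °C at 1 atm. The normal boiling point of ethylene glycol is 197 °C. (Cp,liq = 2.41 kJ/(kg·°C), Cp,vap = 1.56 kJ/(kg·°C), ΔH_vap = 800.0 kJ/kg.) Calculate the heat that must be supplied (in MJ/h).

liquid 156→197 °C: 98.81 kJ/kg
vaporisation at 197 °C: 800 kJ/kg
vapour 197→255 °C: 90.48 kJ/kg
Δh = 98.81 + 800 + 90.48 = 989.29 kJ/kg
Q = ṁ·Δh = 22.77 kg/min × 989.29 kJ/kg = 22526 kJ/min
|Q| = 375.44 kW = 1351.6 MJ/h

Q = 1350 MJ/h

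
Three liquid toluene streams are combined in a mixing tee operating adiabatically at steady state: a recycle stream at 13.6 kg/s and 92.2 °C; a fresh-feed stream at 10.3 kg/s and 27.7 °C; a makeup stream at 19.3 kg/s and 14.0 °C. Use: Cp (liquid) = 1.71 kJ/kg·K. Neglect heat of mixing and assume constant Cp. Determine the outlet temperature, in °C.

Energy balance with Q = 0: Σ ṁᵢCp,ᵢ(T_out − Tᵢ) = 0
Σ ṁᵢCp,ᵢTᵢ = 13.6×1.71×92.2 + 10.3×1.71×27.7 + 19.3×1.71×14.0 = 3094.1
Σ ṁᵢCp,ᵢ = 13.6×1.71 + 10.3×1.71 + 19.3×1.71 = 73.872
T_out = 3094.1 / 73.872 = 41.885 °C

T_out = 41.9 °C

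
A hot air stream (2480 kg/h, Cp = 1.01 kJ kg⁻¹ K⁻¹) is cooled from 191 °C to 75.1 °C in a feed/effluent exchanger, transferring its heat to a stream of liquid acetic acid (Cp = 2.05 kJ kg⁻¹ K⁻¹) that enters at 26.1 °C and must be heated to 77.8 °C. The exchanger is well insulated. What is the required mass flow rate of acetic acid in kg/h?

ṁ_c = 2740 kg/h

Heat released by hot stream: Q = 2480 × 1.01 × (191 − 75.1) = 290310 kJ/h
Energy balance on cold side (adiabatic exchanger): Q = ṁ_c·Cp_c·(T_c,out − T_c,in)
ṁ_c = 290310 / [2.05 × (77.8 − 26.1)] = 2739.1 kg/h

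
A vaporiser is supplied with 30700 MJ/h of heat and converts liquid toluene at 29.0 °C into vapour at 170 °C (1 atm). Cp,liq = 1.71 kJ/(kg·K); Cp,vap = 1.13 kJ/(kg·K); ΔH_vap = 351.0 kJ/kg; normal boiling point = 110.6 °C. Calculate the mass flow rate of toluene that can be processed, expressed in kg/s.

Δh = 1.71×(110.6−29.0) + 351.0 + 1.13×(170−110.6) = 557.66 kJ/kg
Q = 30700 MJ/h = 8527.8 kJ/s = 8527.8 kJ/s
ṁ = Q/Δh = 8527.8 / 557.66 = 15.292 kg/s

ṁ = 15.3 kg/s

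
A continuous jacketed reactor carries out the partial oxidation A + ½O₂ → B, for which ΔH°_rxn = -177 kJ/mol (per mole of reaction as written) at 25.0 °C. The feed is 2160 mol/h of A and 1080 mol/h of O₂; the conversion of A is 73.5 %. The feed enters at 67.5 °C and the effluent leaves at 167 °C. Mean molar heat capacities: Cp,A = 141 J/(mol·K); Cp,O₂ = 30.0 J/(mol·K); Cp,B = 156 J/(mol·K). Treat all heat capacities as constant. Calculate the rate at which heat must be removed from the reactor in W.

Extent of reaction ξ = 0.735 × 2160 = 1587.6 mol/h
Reaction term: ξ·ΔH°_rxn = 1587.6 × -177 = -281010 kJ/h
Sensible, feed 67.5→25 °C: -14321 kJ/h
Outlet flows (mol/h): A 572.4, O₂ 286.2, B 1587.6
Sensible, products 25→167 °C: 47848 kJ/h
Q = ΔH = -247480 kJ/h = -68.744 kW
Heat removed = 68744 W

Q_out = 68700 W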